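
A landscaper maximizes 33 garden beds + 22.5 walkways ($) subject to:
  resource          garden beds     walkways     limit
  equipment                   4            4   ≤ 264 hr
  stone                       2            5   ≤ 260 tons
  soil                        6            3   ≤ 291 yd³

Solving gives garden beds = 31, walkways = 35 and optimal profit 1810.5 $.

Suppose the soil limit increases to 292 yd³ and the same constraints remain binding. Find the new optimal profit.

Binding: equipment and soil. Non-binding: stone (23 unused).
Since stone is not tight, its dual is 0.
The binding rows give the dual system: 4·y_equipment + 6·y_soil = 33 and 4·y_equipment + 3·y_soil = 22.5.
Solving: y_equipment = 3, y_soil = 3.5.
Δz = y_soil·Δb = 3.5 × (1) = 3.5, so new z* = 1810.5 + 3.5 = 1814.

1814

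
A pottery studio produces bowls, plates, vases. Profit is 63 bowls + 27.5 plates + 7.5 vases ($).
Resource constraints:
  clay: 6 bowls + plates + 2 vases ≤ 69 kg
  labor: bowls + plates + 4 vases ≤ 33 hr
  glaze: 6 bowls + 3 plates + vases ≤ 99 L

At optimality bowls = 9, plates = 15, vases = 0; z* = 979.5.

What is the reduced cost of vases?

Check each constraint at x*: clay 69/69 (tight); labor 24/33 (slack 9); glaze 99/99 (tight).
Slack constraints have shadow price 0 (complementary slackness).
From A_Bᵀ y = c: 6·y_clay + 6·y_glaze = 63; 1·y_clay + 3·y_glaze = 27.5.
Solving: y_clay = 2, y_glaze = 8.5.
Reduced cost of vases: c₃ − yᵀa₃ = 7.5 − (2·2 + 8.5·1) = 7.5 − 12.5 = -5.

-5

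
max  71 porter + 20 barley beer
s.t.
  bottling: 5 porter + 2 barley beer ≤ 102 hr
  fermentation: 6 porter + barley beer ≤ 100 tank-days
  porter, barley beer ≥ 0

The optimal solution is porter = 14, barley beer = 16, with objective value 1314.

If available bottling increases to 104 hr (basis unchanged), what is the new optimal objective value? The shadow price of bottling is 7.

Δb = 2, so new z* = 1314 + (7)·(2) = 1314 + 14 = 1328.

1328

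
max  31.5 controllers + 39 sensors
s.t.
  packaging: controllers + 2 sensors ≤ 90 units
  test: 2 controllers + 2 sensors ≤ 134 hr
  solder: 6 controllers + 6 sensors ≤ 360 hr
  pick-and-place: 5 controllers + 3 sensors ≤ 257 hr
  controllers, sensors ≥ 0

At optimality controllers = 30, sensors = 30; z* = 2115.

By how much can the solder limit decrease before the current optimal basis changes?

Binding constraints: packaging, solder. The basis is B = [[1,2],[6,6]] with det -6.
Per unit decrease in solder, x* moves by d = (-0.3333, 0.1667).
The basis stays optimal until controllers reaches 0; allowable decrease = 90 hr.

90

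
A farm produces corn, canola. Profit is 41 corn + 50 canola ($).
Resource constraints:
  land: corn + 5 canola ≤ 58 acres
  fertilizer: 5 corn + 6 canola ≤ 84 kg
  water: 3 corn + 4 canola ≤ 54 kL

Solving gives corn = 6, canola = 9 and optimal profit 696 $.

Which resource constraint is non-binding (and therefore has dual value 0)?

land

land: 51/58 (slack 7)
fertilizer: 84/84 (binding)
water: 54/54 (binding)
By complementary slackness, a constraint with positive slack has shadow price 0 → land.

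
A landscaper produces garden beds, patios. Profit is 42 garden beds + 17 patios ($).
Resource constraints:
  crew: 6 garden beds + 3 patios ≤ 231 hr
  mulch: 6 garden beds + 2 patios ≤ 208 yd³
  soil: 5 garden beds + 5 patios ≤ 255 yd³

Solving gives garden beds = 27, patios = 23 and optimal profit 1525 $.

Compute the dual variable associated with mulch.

4

Check each constraint at x*: crew 231/231 (tight); mulch 208/208 (tight); soil 250/255 (slack 5).
Slack constraints have shadow price 0 (complementary slackness).
Dual feasibility on the basic columns requires 6·y_crew + 6·y_mulch = 42, 3·y_crew + 2·y_mulch = 17.
This yields shadow prices y_crew = 3, y_mulch = 4.
Shadow price of mulch = 4.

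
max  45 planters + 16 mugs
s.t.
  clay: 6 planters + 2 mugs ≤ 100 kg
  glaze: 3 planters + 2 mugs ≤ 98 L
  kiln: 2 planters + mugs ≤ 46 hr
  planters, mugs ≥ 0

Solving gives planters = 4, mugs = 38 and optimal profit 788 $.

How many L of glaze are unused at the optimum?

10

glaze used = 3·4 + 2·38 = 88; slack = 98 − 88 = 10.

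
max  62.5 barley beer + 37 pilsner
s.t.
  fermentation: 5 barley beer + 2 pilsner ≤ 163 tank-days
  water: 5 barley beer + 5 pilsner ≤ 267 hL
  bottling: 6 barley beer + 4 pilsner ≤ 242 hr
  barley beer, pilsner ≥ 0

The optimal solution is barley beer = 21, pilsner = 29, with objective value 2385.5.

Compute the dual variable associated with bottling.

7.5

At the optimum: fermentation uses 163 of 163 (binding); water uses 250 of 267 (slack = 17); bottling uses 242 of 242 (binding).
Since water is not tight, its dual is 0.
The binding rows give the dual system: 5·y_fermentation + 6·y_bottling = 62.5 and 2·y_fermentation + 4·y_bottling = 37.
This yields shadow prices y_fermentation = 3.5, y_bottling = 7.5.
Shadow price of bottling = 7.5.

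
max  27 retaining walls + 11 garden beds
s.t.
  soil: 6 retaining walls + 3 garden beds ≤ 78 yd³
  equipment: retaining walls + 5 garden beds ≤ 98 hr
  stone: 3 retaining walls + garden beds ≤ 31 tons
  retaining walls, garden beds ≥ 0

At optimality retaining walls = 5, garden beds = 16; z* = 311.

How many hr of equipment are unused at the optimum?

13

equipment used = 1·5 + 5·16 = 85; slack = 98 − 85 = 13.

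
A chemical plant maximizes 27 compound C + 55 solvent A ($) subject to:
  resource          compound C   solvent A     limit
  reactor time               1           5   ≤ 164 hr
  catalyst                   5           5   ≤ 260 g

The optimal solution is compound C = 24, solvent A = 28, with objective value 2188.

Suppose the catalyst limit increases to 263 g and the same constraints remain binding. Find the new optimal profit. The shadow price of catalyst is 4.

2200

Δb = 3, so new z* = 2188 + (4)·(3) = 2188 + 12 = 2200.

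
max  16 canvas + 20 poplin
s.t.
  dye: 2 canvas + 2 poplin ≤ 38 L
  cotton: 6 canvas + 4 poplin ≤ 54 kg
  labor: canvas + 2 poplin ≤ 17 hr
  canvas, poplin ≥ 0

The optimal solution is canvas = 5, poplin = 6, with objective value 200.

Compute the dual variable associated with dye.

Check each constraint at x*: dye 22/38 (slack 16); cotton 54/54 (tight); labor 17/17 (tight).
By complementary slackness, y = 0 for the non-binding constraint.
The binding rows give the dual system: 6·y_cotton + 1·y_labor = 16 and 4·y_cotton + 2·y_labor = 20.
This yields shadow prices y_cotton = 1.5, y_labor = 7.
Shadow price of dye = 0.

0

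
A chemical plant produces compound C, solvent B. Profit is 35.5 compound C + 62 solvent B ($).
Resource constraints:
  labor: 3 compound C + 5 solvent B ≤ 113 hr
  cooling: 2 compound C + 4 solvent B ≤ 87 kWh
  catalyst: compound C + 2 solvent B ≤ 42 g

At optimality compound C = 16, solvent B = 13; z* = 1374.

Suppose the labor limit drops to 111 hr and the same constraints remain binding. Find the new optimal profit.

1356

Check each constraint at x*: labor 113/113 (tight); cooling 84/87 (slack 3); catalyst 42/42 (tight).
Since cooling is not tight, its dual is 0.
The binding rows give the dual system: 3·y_labor + 1·y_catalyst = 35.5 and 5·y_labor + 2·y_catalyst = 62.
Solving: y_labor = 9, y_catalyst = 8.5.
Δz = y_labor·Δb = 9 × (-2) = -18, so new z* = 1374 − 18 = 1356.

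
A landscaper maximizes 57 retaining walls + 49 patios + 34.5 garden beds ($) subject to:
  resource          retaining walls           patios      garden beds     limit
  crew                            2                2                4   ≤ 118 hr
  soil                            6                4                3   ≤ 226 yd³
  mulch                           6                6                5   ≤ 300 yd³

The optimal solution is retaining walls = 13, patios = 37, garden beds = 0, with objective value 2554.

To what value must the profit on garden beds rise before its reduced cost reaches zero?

At the optimum: crew uses 100 of 118 (slack = 18); soil uses 226 of 226 (binding); mulch uses 300 of 300 (binding).
By complementary slackness, y = 0 for the non-binding constraint.
Dual feasibility on the basic columns requires 6·y_soil + 6·y_mulch = 57, 4·y_soil + 6·y_mulch = 49.
Solving: y_soil = 4, y_mulch = 5.5.
garden beds enters the basis when its profit ≥ yᵀa₃ = 4·3 + 5.5·5 = 39.5.

39.5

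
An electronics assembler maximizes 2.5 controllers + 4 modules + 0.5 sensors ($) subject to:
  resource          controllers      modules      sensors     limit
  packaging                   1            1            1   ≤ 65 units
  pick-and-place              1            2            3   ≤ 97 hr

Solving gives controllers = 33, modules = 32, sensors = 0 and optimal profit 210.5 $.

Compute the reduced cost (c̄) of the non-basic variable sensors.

-5

Both packaging and pick-and-place are binding at x*.
Dual feasibility on the basic columns requires 1·y_packaging + 1·y_pick-and-place = 2.5, 1·y_packaging + 2·y_pick-and-place = 4.
This yields shadow prices y_packaging = 1, y_pick-and-place = 1.5.
Reduced cost of sensors: c₃ − yᵀa₃ = 0.5 − (1·1 + 1.5·3) = 0.5 − 5.5 = -5.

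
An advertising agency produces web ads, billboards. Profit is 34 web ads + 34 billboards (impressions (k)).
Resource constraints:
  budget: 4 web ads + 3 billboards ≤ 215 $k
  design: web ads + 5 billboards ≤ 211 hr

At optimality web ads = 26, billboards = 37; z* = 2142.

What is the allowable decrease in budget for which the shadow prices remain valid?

88.4

Binding constraints: budget, design. The basis is B = [[4,3],[1,5]] with det 17.
Per unit decrease in budget, x* moves by d = (-0.2941, 0.0588).
The basis stays optimal until web ads reaches 0; allowable decrease = 88.4 $k.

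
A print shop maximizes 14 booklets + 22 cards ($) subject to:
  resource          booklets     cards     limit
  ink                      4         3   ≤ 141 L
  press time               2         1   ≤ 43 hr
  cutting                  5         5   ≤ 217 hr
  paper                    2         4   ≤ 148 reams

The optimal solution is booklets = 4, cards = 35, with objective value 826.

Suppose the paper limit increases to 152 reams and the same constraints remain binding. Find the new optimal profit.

Binding: press time and paper. Non-binding: ink (20 unused), cutting (22 unused).
Since ink, cutting are not tight, their duals are 0.
The binding rows give the dual system: 2·y_press time + 2·y_paper = 14 and 1·y_press time + 4·y_paper = 22.
Solving: y_press time = 2, y_paper = 5.
Δz = y_paper·Δb = 5 × (4) = 20, so new z* = 826 + 20 = 846.

846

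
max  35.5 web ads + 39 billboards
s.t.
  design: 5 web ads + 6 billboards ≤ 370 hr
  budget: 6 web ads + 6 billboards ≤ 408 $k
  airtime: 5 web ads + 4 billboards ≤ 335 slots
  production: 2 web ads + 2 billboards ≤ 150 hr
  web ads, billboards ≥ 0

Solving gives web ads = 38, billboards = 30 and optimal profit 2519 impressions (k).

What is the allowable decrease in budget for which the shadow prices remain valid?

Binding constraints: design, budget. The basis is B = [[5,6],[6,6]] with det -6.
Per unit decrease in budget, x* moves by d = (-1, 0.8333).
The basis stays optimal until web ads reaches 0; allowable decrease = 38 $k.

38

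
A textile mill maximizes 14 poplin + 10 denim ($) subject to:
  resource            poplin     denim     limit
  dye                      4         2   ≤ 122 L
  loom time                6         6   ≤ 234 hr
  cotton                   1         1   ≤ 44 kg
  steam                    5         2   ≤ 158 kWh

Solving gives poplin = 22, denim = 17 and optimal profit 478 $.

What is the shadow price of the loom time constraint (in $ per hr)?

Check each constraint at x*: dye 122/122 (tight); loom time 234/234 (tight); cotton 39/44 (slack 5); steam 144/158 (slack 14).
By complementary slackness, y = 0 for the non-binding constraints.
The binding rows give the dual system: 4·y_dye + 6·y_loom time = 14 and 2·y_dye + 6·y_loom time = 10.
→ y_dye = 2 and y_loom time = 1.
Shadow price of loom time = 1.

1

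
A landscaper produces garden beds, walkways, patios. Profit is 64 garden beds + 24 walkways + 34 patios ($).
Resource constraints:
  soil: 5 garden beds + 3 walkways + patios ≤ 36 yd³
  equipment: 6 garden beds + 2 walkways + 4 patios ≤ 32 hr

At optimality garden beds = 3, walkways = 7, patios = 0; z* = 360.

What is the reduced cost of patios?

-4

At the optimum: soil uses 36 of 36 (binding); equipment uses 32 of 32 (binding).
Dual feasibility on the basic columns requires 5·y_soil + 6·y_equipment = 64, 3·y_soil + 2·y_equipment = 24.
Solving: y_soil = 2, y_equipment = 9.
Reduced cost of patios: c₃ − yᵀa₃ = 34 − (2·1 + 9·4) = 34 − 38 = -4.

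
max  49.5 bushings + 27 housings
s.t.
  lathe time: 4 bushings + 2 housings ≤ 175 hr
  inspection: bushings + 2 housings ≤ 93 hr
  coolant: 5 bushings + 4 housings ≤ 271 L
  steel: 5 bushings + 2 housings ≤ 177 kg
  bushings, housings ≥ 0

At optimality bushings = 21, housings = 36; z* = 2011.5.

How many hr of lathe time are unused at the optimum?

lathe time used = 4·21 + 2·36 = 156; slack = 175 − 156 = 19.

19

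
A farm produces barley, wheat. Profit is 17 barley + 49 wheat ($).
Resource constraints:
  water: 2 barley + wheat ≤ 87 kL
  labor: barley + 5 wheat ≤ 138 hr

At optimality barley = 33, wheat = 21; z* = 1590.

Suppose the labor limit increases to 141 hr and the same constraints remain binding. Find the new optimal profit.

At the optimum: water uses 87 of 87 (binding); labor uses 138 of 138 (binding).
The binding rows give the dual system: 2·y_water + 1·y_labor = 17 and 1·y_water + 5·y_labor = 49.
This yields shadow prices y_water = 4, y_labor = 9.
Δz = y_labor·Δb = 9 × (3) = 27, so new z* = 1590 + 27 = 1617.

1617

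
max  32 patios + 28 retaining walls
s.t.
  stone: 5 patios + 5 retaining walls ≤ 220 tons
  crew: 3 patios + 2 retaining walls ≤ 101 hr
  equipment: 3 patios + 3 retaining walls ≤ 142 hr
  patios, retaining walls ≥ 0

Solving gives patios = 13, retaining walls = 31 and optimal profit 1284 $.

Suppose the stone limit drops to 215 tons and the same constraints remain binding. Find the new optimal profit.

1264

At the optimum: stone uses 220 of 220 (binding); crew uses 101 of 101 (binding); equipment uses 132 of 142 (slack = 10).
Slack constraints have shadow price 0 (complementary slackness).
The binding rows give the dual system: 5·y_stone + 3·y_crew = 32 and 5·y_stone + 2·y_crew = 28.
This yields shadow prices y_stone = 4, y_crew = 4.
Δz = y_stone·Δb = 4 × (-5) = -20, so new z* = 1284 − 20 = 1264.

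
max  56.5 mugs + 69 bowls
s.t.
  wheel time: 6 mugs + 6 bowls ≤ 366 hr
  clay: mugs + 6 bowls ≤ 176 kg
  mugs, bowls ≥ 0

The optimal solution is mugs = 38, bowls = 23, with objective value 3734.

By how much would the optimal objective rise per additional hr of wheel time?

At the optimum: wheel time uses 366 of 366 (binding); clay uses 176 of 176 (binding).
The binding rows give the dual system: 6·y_wheel time + 1·y_clay = 56.5 and 6·y_wheel time + 6·y_clay = 69.
Solving: y_wheel time = 9, y_clay = 2.5.
Shadow price of wheel time = 9.

9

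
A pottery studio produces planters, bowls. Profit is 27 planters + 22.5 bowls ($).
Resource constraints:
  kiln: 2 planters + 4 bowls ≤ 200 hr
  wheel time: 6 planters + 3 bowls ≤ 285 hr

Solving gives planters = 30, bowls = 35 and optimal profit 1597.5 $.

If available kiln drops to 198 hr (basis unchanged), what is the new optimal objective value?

At the optimum: kiln uses 200 of 200 (binding); wheel time uses 285 of 285 (binding).
Dual feasibility on the basic columns requires 2·y_kiln + 6·y_wheel time = 27, 4·y_kiln + 3·y_wheel time = 22.5.
→ y_kiln = 3 and y_wheel time = 3.5.
Δz = y_kiln·Δb = 3 × (-2) = -6, so new z* = 1597.5 − 6 = 1591.5.

1591.5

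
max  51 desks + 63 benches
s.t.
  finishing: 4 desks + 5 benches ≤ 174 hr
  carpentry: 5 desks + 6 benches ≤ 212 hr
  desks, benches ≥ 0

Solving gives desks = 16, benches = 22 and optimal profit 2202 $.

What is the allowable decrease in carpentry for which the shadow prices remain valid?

3.2

Binding constraints: finishing, carpentry. The basis is B = [[4,5],[5,6]] with det -1.
Per unit decrease in carpentry, x* moves by d = (-5, 4).
The basis stays optimal until desks reaches 0; allowable decrease = 3.2 hr.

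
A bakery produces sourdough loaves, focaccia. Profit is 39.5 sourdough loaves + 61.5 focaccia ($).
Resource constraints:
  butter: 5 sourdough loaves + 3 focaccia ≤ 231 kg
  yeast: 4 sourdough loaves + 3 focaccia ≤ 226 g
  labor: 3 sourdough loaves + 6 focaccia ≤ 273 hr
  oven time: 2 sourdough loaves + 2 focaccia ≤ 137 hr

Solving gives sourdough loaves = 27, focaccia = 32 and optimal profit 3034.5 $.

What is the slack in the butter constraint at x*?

butter used = 5·27 + 3·32 = 231; slack = 231 − 231 = 0.

0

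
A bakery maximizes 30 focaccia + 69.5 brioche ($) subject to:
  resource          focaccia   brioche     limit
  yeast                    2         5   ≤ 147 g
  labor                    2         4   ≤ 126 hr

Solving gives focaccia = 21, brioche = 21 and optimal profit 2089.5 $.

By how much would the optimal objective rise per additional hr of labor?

Check each constraint at x*: yeast 147/147 (tight); labor 126/126 (tight).
The binding rows give the dual system: 2·y_yeast + 2·y_labor = 30 and 5·y_yeast + 4·y_labor = 69.5.
This yields shadow prices y_yeast = 9.5, y_labor = 5.5.
Shadow price of labor = 5.5.

5.5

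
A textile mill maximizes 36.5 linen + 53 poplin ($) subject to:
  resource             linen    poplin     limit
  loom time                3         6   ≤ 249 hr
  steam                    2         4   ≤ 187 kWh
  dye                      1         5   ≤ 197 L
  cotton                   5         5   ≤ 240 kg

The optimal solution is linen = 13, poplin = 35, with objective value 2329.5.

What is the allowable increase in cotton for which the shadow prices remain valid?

175

Binding constraints: loom time, cotton. The basis is B = [[3,6],[5,5]] with det -15.
Per unit increase in cotton, x* moves by d = (0.4, -0.2).
The basis stays optimal until poplin reaches 0; allowable increase = 175 kg.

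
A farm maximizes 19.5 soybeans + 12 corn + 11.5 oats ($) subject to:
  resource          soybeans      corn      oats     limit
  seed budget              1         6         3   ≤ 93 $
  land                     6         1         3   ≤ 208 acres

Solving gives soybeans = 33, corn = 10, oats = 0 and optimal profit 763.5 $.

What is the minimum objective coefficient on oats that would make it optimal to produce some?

Check each constraint at x*: seed budget 93/93 (tight); land 208/208 (tight).
From A_Bᵀ y = c: 1·y_seed budget + 6·y_land = 19.5; 6·y_seed budget + 1·y_land = 12.
This yields shadow prices y_seed budget = 1.5, y_land = 3.
oats enters the basis when its profit ≥ yᵀa₃ = 1.5·3 + 3·3 = 13.5.

13.5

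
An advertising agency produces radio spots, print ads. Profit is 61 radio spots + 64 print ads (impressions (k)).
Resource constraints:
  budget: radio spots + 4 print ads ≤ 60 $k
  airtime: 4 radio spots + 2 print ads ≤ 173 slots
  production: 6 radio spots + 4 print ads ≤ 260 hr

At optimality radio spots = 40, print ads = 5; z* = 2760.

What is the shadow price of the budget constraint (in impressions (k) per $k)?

7

Check each constraint at x*: budget 60/60 (tight); airtime 170/173 (slack 3); production 260/260 (tight).
Since airtime is not tight, its dual is 0.
Dual feasibility on the basic columns requires 1·y_budget + 6·y_production = 61, 4·y_budget + 4·y_production = 64.
→ y_budget = 7 and y_production = 9.
Shadow price of budget = 7.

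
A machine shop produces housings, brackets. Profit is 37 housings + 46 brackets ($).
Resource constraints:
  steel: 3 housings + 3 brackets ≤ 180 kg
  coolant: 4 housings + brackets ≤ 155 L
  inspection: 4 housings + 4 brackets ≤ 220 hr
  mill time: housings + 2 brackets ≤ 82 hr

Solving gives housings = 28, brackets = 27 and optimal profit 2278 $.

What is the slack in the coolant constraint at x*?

coolant used = 4·28 + 1·27 = 139; slack = 155 − 139 = 16.

16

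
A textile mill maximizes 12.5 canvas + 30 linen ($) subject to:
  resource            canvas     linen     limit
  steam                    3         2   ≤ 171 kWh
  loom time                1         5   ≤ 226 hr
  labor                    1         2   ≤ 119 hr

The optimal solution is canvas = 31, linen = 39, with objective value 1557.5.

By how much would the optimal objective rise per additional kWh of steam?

Binding: steam and loom time. Non-binding: labor (10 unused).
Since labor is not tight, its dual is 0.
Dual feasibility on the basic columns requires 3·y_steam + 1·y_loom time = 12.5, 2·y_steam + 5·y_loom time = 30.
This yields shadow prices y_steam = 2.5, y_loom time = 5.
Shadow price of steam = 2.5.

2.5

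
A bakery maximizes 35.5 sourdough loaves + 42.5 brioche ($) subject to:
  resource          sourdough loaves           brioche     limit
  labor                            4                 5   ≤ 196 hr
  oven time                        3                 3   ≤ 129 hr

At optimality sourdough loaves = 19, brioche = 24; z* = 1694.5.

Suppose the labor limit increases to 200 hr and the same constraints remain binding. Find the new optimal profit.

1722.5

Check each constraint at x*: labor 196/196 (tight); oven time 129/129 (tight).
The binding rows give the dual system: 4·y_labor + 3·y_oven time = 35.5 and 5·y_labor + 3·y_oven time = 42.5.
Solving: y_labor = 7, y_oven time = 2.5.
Δz = y_labor·Δb = 7 × (4) = 28, so new z* = 1694.5 + 28 = 1722.5.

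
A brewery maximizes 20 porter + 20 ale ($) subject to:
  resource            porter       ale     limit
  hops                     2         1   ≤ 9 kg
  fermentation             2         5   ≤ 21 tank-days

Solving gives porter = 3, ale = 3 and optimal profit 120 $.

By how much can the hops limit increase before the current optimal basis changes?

Binding constraints: hops, fermentation. The basis is B = [[2,1],[2,5]] with det 8.
Per unit increase in hops, x* moves by d = (0.625, -0.25).
The basis stays optimal until ale reaches 0; allowable increase = 12 kg.

12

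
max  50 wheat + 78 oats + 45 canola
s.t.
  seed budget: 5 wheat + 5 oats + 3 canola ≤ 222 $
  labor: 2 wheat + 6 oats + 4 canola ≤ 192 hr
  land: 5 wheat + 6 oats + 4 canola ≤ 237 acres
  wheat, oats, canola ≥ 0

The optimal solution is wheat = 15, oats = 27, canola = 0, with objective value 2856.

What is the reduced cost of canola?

-7

At the optimum: seed budget uses 210 of 222 (slack = 12); labor uses 192 of 192 (binding); land uses 237 of 237 (binding).
By complementary slackness, y = 0 for the non-binding constraint.
Dual feasibility on the basic columns requires 2·y_labor + 5·y_land = 50, 6·y_labor + 6·y_land = 78.
→ y_labor = 5 and y_land = 8.
Reduced cost of canola: c₃ − yᵀa₃ = 45 − (5·4 + 8·4) = 45 − 52 = -7.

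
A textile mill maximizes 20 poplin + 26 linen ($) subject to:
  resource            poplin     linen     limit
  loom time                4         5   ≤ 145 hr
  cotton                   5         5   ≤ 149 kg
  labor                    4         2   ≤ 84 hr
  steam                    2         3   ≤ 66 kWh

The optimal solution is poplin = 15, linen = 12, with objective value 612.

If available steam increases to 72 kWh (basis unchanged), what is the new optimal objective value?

660

At the optimum: loom time uses 120 of 145 (slack = 25); cotton uses 135 of 149 (slack = 14); labor uses 84 of 84 (binding); steam uses 66 of 66 (binding).
Slack constraints have shadow price 0 (complementary slackness).
The binding rows give the dual system: 4·y_labor + 2·y_steam = 20 and 2·y_labor + 3·y_steam = 26.
→ y_labor = 1 and y_steam = 8.
Δz = y_steam·Δb = 8 × (6) = 48, so new z* = 612 + 48 = 660.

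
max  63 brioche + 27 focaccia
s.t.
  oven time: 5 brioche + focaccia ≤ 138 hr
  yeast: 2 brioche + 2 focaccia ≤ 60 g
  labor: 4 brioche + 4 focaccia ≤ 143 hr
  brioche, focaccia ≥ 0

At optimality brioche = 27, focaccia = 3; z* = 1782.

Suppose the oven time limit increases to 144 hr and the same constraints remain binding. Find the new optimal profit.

Check each constraint at x*: oven time 138/138 (tight); yeast 60/60 (tight); labor 120/143 (slack 23).
Slack constraints have shadow price 0 (complementary slackness).
Dual feasibility on the basic columns requires 5·y_oven time + 2·y_yeast = 63, 1·y_oven time + 2·y_yeast = 27.
→ y_oven time = 9 and y_yeast = 9.
Δz = y_oven time·Δb = 9 × (6) = 54, so new z* = 1782 + 54 = 1836.

1836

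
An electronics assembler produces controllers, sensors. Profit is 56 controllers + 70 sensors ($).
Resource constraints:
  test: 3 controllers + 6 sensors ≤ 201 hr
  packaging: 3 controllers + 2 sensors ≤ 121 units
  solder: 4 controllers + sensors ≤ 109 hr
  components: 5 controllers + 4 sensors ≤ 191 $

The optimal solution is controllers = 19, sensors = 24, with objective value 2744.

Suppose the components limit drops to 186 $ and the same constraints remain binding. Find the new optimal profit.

Binding: test and components. Non-binding: packaging (16 unused), solder (9 unused).
Slack constraints have shadow price 0 (complementary slackness).
From A_Bᵀ y = c: 3·y_test + 5·y_components = 56; 6·y_test + 4·y_components = 70.
Solving: y_test = 7, y_components = 7.
Δz = y_components·Δb = 7 × (-5) = -35, so new z* = 2744 − 35 = 2709.

2709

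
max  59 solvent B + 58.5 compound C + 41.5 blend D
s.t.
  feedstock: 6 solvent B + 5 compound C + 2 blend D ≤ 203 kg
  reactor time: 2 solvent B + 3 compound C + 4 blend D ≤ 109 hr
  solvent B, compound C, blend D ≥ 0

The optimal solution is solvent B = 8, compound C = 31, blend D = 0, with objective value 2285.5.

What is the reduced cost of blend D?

Both feedstock and reactor time are binding at x*.
Dual feasibility on the basic columns requires 6·y_feedstock + 2·y_reactor time = 59, 5·y_feedstock + 3·y_reactor time = 58.5.
Solving: y_feedstock = 7.5, y_reactor time = 7.
Reduced cost of blend D: c₃ − yᵀa₃ = 41.5 − (7.5·2 + 7·4) = 41.5 − 43 = -1.5.

-1.5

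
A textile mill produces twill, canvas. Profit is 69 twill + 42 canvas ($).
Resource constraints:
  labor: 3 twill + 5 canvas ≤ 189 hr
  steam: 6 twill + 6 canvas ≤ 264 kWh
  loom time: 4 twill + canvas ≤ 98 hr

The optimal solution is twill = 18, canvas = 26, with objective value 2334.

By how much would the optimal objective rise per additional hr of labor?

0

At the optimum: labor uses 184 of 189 (slack = 5); steam uses 264 of 264 (binding); loom time uses 98 of 98 (binding).
Since labor is not tight, its dual is 0.
Dual feasibility on the basic columns requires 6·y_steam + 4·y_loom time = 69, 6·y_steam + 1·y_loom time = 42.
→ y_steam = 5.5 and y_loom time = 9.
Shadow price of labor = 0.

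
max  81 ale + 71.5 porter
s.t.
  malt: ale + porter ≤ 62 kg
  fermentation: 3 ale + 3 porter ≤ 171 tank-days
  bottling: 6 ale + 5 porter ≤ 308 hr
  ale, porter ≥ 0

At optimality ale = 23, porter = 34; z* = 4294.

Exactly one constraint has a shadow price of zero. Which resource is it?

malt: 57/62 (slack 5)
fermentation: 171/171 (binding)
bottling: 308/308 (binding)
By complementary slackness, a constraint with positive slack has shadow price 0 → malt.

malt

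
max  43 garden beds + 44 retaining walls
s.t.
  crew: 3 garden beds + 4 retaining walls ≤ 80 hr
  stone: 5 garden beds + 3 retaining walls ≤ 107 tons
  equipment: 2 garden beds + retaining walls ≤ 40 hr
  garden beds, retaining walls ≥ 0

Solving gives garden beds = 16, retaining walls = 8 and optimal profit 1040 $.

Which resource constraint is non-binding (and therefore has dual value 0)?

stone

crew: 80/80 (binding)
stone: 104/107 (slack 3)
equipment: 40/40 (binding)
By complementary slackness, a constraint with positive slack has shadow price 0 → stone.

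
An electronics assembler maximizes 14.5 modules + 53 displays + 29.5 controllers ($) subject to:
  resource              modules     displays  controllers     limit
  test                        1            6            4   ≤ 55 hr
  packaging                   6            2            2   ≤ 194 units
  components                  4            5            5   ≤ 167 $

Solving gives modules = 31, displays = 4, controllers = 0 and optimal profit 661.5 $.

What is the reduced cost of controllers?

Check each constraint at x*: test 55/55 (tight); packaging 194/194 (tight); components 144/167 (slack 23).
Since components is not tight, its dual is 0.
From A_Bᵀ y = c: 1·y_test + 6·y_packaging = 14.5; 6·y_test + 2·y_packaging = 53.
→ y_test = 8.5 and y_packaging = 1.
Reduced cost of controllers: c₃ − yᵀa₃ = 29.5 − (8.5·4 + 1·2) = 29.5 − 36 = -6.5.

-6.5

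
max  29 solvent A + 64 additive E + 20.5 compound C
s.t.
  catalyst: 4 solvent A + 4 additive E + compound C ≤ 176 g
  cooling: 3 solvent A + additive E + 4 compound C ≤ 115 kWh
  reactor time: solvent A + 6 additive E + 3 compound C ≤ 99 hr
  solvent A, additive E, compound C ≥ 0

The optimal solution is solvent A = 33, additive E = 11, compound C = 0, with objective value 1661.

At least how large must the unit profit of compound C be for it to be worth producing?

At the optimum: catalyst uses 176 of 176 (binding); cooling uses 110 of 115 (slack = 5); reactor time uses 99 of 99 (binding).
Slack constraints have shadow price 0 (complementary slackness).
The binding rows give the dual system: 4·y_catalyst + 1·y_reactor time = 29 and 4·y_catalyst + 6·y_reactor time = 64.
→ y_catalyst = 5.5 and y_reactor time = 7.
compound C enters the basis when its profit ≥ yᵀa₃ = 5.5·1 + 7·3 = 26.5.

26.5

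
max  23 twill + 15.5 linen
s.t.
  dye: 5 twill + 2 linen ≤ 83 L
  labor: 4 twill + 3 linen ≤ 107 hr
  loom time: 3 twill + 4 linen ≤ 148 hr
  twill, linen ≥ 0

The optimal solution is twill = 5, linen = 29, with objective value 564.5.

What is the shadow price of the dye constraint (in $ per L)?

Check each constraint at x*: dye 83/83 (tight); labor 107/107 (tight); loom time 131/148 (slack 17).
By complementary slackness, y = 0 for the non-binding constraint.
From A_Bᵀ y = c: 5·y_dye + 4·y_labor = 23; 2·y_dye + 3·y_labor = 15.5.
→ y_dye = 1 and y_labor = 4.5.
Shadow price of dye = 1.

1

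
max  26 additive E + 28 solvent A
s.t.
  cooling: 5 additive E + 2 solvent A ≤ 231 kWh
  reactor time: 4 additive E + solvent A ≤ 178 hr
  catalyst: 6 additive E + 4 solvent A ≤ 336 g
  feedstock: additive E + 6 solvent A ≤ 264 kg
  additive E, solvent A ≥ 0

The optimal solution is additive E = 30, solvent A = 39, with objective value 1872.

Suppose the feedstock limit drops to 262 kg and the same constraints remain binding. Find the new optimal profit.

1868

Binding: catalyst and feedstock. Non-binding: cooling (3 unused), reactor time (19 unused).
By complementary slackness, y = 0 for the non-binding constraints.
From A_Bᵀ y = c: 6·y_catalyst + 1·y_feedstock = 26; 4·y_catalyst + 6·y_feedstock = 28.
→ y_catalyst = 4 and y_feedstock = 2.
Δz = y_feedstock·Δb = 2 × (-2) = -4, so new z* = 1872 − 4 = 1868.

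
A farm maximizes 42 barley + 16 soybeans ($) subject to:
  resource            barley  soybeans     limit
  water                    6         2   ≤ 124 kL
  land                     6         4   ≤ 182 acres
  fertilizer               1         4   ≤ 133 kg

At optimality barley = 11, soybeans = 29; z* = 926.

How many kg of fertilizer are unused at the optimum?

6

fertilizer used = 1·11 + 4·29 = 127; slack = 133 − 127 = 6.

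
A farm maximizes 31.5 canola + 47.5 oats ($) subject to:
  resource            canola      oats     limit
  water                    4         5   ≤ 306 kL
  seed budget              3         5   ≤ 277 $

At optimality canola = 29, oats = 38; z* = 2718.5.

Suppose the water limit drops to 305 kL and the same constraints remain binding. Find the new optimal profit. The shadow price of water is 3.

2715.5

Δb = -1, so new z* = 2718.5 + (3)·(-1) = 2718.5 − 3 = 2715.5.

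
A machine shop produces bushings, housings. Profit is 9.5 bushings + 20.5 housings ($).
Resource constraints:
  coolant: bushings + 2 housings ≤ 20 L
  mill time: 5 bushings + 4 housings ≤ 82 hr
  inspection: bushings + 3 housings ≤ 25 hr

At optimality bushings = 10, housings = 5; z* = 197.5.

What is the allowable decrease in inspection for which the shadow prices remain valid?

Binding constraints: coolant, inspection. The basis is B = [[1,2],[1,3]] with det 1.
Per unit decrease in inspection, x* moves by d = (2, -1).
The basis stays optimal until mill time becomes binding; allowable decrease = 2 hr.

2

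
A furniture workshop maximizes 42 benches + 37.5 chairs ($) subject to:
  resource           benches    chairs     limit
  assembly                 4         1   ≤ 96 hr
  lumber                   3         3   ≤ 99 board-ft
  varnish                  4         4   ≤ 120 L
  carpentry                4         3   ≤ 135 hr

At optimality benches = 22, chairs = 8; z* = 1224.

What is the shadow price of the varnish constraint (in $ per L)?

At the optimum: assembly uses 96 of 96 (binding); lumber uses 90 of 99 (slack = 9); varnish uses 120 of 120 (binding); carpentry uses 112 of 135 (slack = 23).
Since lumber, carpentry are not tight, their duals are 0.
From A_Bᵀ y = c: 4·y_assembly + 4·y_varnish = 42; 1·y_assembly + 4·y_varnish = 37.5.
Solving: y_assembly = 1.5, y_varnish = 9.
Shadow price of varnish = 9.

9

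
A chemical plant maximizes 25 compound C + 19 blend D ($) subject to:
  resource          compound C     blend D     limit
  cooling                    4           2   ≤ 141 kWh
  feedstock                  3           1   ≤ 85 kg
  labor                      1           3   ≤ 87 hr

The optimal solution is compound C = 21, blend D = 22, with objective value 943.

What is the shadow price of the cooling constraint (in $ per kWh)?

0

Check each constraint at x*: cooling 128/141 (slack 13); feedstock 85/85 (tight); labor 87/87 (tight).
Slack constraints have shadow price 0 (complementary slackness).
From A_Bᵀ y = c: 3·y_feedstock + 1·y_labor = 25; 1·y_feedstock + 3·y_labor = 19.
This yields shadow prices y_feedstock = 7, y_labor = 4.
Shadow price of cooling = 0.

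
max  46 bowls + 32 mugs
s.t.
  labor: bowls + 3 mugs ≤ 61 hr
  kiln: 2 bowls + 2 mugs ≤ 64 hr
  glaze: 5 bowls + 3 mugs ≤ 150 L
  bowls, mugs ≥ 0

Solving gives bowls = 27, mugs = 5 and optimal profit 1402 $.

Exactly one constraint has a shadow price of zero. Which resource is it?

labor: 42/61 (slack 19)
kiln: 64/64 (binding)
glaze: 150/150 (binding)
By complementary slackness, a constraint with positive slack has shadow price 0 → labor.

labor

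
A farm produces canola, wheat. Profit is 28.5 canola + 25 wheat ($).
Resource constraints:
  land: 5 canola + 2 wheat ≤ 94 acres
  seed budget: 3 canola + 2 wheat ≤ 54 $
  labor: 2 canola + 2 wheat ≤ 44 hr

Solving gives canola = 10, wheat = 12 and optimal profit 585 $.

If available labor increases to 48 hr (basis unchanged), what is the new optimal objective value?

621

At the optimum: land uses 74 of 94 (slack = 20); seed budget uses 54 of 54 (binding); labor uses 44 of 44 (binding).
Slack constraints have shadow price 0 (complementary slackness).
From A_Bᵀ y = c: 3·y_seed budget + 2·y_labor = 28.5; 2·y_seed budget + 2·y_labor = 25.
This yields shadow prices y_seed budget = 3.5, y_labor = 9.
Δz = y_labor·Δb = 9 × (4) = 36, so new z* = 585 + 36 = 621.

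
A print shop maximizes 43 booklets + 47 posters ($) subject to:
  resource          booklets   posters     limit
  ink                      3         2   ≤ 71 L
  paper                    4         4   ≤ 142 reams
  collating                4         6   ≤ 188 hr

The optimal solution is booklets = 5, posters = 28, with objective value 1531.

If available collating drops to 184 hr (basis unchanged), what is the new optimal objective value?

Check each constraint at x*: ink 71/71 (tight); paper 132/142 (slack 10); collating 188/188 (tight).
By complementary slackness, y = 0 for the non-binding constraint.
From A_Bᵀ y = c: 3·y_ink + 4·y_collating = 43; 2·y_ink + 6·y_collating = 47.
Solving: y_ink = 7, y_collating = 5.5.
Δz = y_collating·Δb = 5.5 × (-4) = -22, so new z* = 1531 − 22 = 1509.

1509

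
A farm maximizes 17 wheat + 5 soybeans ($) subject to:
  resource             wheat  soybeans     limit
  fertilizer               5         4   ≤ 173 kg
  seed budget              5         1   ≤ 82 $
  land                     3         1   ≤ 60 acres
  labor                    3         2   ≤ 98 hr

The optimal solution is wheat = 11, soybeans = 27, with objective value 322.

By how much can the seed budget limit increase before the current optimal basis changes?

Binding constraints: seed budget, land. The basis is B = [[5,1],[3,1]] with det 2.
Per unit increase in seed budget, x* moves by d = (0.5, -1.5).
The basis stays optimal until soybeans reaches 0; allowable increase = 18 $.

18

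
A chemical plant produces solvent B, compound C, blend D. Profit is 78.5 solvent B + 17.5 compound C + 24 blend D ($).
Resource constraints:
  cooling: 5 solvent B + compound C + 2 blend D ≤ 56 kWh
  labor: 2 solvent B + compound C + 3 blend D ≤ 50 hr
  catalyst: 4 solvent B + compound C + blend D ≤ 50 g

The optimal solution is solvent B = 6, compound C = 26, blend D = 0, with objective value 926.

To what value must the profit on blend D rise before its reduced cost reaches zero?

Binding: cooling and catalyst. Non-binding: labor (12 unused).
By complementary slackness, y = 0 for the non-binding constraint.
The binding rows give the dual system: 5·y_cooling + 4·y_catalyst = 78.5 and 1·y_cooling + 1·y_catalyst = 17.5.
→ y_cooling = 8.5 and y_catalyst = 9.
blend D enters the basis when its profit ≥ yᵀa₃ = 8.5·2 + 9·1 = 26.

26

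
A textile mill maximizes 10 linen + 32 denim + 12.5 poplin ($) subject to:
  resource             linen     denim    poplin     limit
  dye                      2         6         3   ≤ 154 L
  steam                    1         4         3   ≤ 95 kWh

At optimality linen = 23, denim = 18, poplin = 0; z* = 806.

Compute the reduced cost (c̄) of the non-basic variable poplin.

-5.5

Both dye and steam are binding at x*.
Dual feasibility on the basic columns requires 2·y_dye + 1·y_steam = 10, 6·y_dye + 4·y_steam = 32.
Solving: y_dye = 4, y_steam = 2.
Reduced cost of poplin: c₃ − yᵀa₃ = 12.5 − (4·3 + 2·3) = 12.5 − 18 = -5.5.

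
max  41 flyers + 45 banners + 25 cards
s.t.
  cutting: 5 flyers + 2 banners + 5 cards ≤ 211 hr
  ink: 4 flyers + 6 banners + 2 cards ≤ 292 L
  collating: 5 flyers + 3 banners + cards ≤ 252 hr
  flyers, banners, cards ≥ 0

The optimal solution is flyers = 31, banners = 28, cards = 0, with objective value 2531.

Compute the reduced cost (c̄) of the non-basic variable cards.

Check each constraint at x*: cutting 211/211 (tight); ink 292/292 (tight); collating 239/252 (slack 13).
Slack constraints have shadow price 0 (complementary slackness).
Dual feasibility on the basic columns requires 5·y_cutting + 4·y_ink = 41, 2·y_cutting + 6·y_ink = 45.
Solving: y_cutting = 3, y_ink = 6.5.
Reduced cost of cards: c₃ − yᵀa₃ = 25 − (3·5 + 6.5·2) = 25 − 28 = -3.

-3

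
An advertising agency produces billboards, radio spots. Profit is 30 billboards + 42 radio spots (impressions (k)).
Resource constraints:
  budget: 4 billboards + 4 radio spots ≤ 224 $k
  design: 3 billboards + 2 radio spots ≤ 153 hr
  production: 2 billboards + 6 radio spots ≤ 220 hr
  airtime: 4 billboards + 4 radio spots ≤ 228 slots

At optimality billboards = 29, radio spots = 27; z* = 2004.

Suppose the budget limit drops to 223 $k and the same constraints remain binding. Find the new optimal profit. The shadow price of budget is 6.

Δb = -1, so new z* = 2004 + (6)·(-1) = 2004 − 6 = 1998.

1998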